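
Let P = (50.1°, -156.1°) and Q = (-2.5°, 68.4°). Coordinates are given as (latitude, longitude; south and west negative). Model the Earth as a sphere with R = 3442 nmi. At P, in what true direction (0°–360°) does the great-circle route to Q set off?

306.5°

N = sin Δλ·cos φ₂ = -0.7002;  D = cos φ₁ sin φ₂ − sin φ₁ cos φ₂ cos Δλ = +0.5187
initial course = atan2(N, D) = 306.53°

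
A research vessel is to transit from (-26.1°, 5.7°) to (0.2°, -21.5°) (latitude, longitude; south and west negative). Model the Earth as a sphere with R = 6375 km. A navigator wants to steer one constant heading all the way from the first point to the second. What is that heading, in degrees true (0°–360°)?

315.1°

Δψ = ln[tan(π/4+φ₂/2)/tan(π/4+φ₁/2)] = +0.4756
Δλ = -0.4747 rad (taken the short way round)
course = atan2(Δλ, Δψ) = 315.06°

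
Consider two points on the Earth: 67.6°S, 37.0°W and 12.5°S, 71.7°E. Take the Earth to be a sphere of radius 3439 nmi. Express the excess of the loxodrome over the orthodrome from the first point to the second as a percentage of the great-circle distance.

8.7%

Great circle: σ = 1.4899 rad → d_gc = Rσ = 5123.7 nmi
Rhumb: Δφ = +0.9617, Δλ = +1.8972, Δψ = +1.3995, q = Δφ/Δψ = 0.6871 → d_rh = R√(Δφ²+q²Δλ²) = 5571.0 nmi
Excess = (5571.0 − 5123.7) / 5123.7 = 447.3 / 5123.7 = 8.73% ≈ 8.7%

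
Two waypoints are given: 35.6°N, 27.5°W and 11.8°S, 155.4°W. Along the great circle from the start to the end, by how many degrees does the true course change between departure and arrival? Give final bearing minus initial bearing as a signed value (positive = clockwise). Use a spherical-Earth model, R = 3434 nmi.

-49.5°

At departure: θ₁ = atan2(sin Δλ cos φ₂, cos φ₁ sin φ₂ − sin φ₁ cos φ₂ cos Δλ) = 283.38°
At arrival: θ₂ = atan2(sin Δλ cos φ₁, −cos φ₂ sin φ₁ + sin φ₂ cos φ₁ cos Δλ) = 233.91°
Δθ = θ₂ − θ₁ = -49.5°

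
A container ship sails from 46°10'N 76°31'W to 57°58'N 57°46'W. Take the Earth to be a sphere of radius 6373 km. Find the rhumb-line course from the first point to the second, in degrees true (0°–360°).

44.1°

Δψ = ln[tan(π/4+φ₂/2)/tan(π/4+φ₁/2)] = +0.3376
Δλ = +0.3272 rad (taken the short way round)
course = atan2(Δλ, Δψ) = 44.11°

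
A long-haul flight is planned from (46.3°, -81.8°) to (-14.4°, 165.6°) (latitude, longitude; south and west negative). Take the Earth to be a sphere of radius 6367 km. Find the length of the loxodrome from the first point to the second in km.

Δψ = ln[tan(π/4+φ₂/2)/tan(π/4+φ₁/2)] = -1.1678;  Δφ = -1.0594 rad,  Δλ = -1.9652 rad
q = Δφ/Δψ = 0.9072
d = R·√(Δφ² + q²Δλ²) = 6367·2.07379 = 13204 km

13204 km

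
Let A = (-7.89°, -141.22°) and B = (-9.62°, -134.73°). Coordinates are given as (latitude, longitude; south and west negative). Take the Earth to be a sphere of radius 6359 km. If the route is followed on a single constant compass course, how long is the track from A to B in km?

Δψ = ln[tan(π/4+φ₂/2)/tan(π/4+φ₁/2)] = -0.0306;  Δφ = -0.0302 rad,  Δλ = +0.1133 rad
q = Δφ/Δψ = 0.9883
d = R·√(Δφ² + q²Δλ²) = 6359·0.11595 = 737 km

737 km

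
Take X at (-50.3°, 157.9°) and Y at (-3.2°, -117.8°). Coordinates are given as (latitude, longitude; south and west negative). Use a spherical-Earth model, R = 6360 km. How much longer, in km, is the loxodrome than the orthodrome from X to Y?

234 km

Great circle: cos σ = sin φ₁ sin φ₂ + cos φ₁ cos φ₂ cos Δλ,  σ = 1.4643 rad → d_gc = 9313.0 km
Rhumb line: Δψ = +0.9630, q = Δφ/Δψ = 0.8537, d_rh = R√(Δφ²+q²Δλ²) = 9547.0 km
Excess = 9547.0 − 9313.0 = 234.0 ≈ 234 km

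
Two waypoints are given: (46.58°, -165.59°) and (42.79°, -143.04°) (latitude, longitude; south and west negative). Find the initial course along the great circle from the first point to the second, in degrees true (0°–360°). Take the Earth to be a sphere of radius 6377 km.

95.1°

θ = atan2( sin Δλ·cos φ₂ ,  cos φ₁ sin φ₂ − sin φ₁ cos φ₂ cos Δλ )
  = atan2(+0.2814, -0.0253) = 95.15°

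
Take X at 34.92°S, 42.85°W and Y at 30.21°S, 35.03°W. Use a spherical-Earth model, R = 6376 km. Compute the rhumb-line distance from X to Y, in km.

Δψ = ln[tan(π/4+φ₂/2)/tan(π/4+φ₁/2)] = +0.0976;  Δφ = +0.0822 rad,  Δλ = +0.1365 rad
q = Δφ/Δψ = 0.8424
d = R·√(Δφ² + q²Δλ²) = 6376·0.14133 = 901 km

901 km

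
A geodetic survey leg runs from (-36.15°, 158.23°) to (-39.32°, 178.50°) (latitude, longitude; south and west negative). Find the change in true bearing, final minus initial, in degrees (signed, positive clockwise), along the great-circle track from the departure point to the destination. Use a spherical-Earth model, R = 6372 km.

At departure: θ₁ = atan2(sin Δλ cos φ₂, cos φ₁ sin φ₂ − sin φ₁ cos φ₂ cos Δλ) = 107.32°
At arrival: θ₂ = atan2(sin Δλ cos φ₁, −cos φ₂ sin φ₁ + sin φ₂ cos φ₁ cos Δλ) = 94.82°
Δθ = θ₂ − θ₁ = -12.5°

-12.5°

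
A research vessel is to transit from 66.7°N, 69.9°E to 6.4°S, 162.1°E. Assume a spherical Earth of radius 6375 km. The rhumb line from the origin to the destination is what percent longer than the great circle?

Great circle: σ = 1.6885 rad → d_gc = Rσ = 10764.4 km
Rhumb: Δφ = -1.2758, Δλ = +1.6092, Δψ = -1.6909, q = Δφ/Δψ = 0.7545 → d_rh = R√(Δφ²+q²Δλ²) = 11227.8 km
Excess = (11227.8 − 10764.4) / 10764.4 = 463.4 / 10764.4 = 4.30% ≈ 4.3%

4.3%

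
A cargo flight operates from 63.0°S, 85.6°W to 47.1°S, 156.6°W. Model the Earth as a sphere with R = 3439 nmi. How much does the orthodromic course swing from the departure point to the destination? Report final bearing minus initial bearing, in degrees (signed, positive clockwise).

+61.1°

Initial bearing θ₁ = atan2(sin Δλ cos φ₂, cos φ₁ sin φ₂ − sin φ₁ cos φ₂ cos Δλ) = 258.15°
Final bearing θ₂ = (initial bearing from the destination back to the start) + 180° = 319.25°
Δθ = θ₂ − θ₁ = +61.1°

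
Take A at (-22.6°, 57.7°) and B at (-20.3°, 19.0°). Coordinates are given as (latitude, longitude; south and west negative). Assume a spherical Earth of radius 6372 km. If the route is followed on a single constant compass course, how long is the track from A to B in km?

4014 km

Rhumb course C = atan2(Δλ, Δψ) with Δψ = ln[tan(π/4+φ₂/2)/tan(π/4+φ₁/2)] = +0.0431, Δλ = -0.6754 → C = 273.65°
d = R·|Δφ| / |cos C| = 6372·0.04014 / 0.06373 = 4014 km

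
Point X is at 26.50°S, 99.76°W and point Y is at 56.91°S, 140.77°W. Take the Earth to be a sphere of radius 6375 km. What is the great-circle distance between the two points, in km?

4679 km

Haversine: a = sin²(Δφ/2)+cos φ₁ cos φ₂ sin²(Δλ/2) = 0.12874;  σ = 2·atan2(√a,√(1−a))
σ = 42.053° → d = Rσ = 6375·0.73397 = 4679 km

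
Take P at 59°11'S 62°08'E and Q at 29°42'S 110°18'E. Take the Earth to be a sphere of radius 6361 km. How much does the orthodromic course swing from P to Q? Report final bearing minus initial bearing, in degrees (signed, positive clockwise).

-35.9°

Initial bearing θ₁ = atan2(sin Δλ cos φ₂, cos φ₁ sin φ₂ − sin φ₁ cos φ₂ cos Δλ) = 69.36°
Final bearing θ₂ = (initial bearing from the destination back to the start) + 180° = 33.50°
Δθ = θ₂ − θ₁ = -35.9°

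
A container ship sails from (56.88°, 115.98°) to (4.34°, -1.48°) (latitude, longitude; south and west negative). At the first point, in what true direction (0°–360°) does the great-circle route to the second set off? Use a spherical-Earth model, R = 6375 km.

295.7°

θ = atan2( sin Δλ·cos φ₂ ,  cos φ₁ sin φ₂ − sin φ₁ cos φ₂ cos Δλ )
  = atan2(-0.8848, +0.4264) = 295.73°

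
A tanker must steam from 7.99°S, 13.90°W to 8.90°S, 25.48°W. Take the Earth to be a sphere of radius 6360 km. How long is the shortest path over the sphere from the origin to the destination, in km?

1275 km

Haversine: a = sin²(Δφ/2)+cos φ₁ cos φ₂ sin²(Δλ/2) = 0.01002;  σ = 2·atan2(√a,√(1−a))
σ = 11.490° → d = Rσ = 6360·0.20054 = 1275 km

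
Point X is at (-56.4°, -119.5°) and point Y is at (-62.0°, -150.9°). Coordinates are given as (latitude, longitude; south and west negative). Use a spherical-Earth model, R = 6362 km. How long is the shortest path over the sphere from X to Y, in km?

Haversine: a = sin²(Δφ/2)+cos φ₁ cos φ₂ sin²(Δλ/2) = 0.02141;  σ = 2·atan2(√a,√(1−a))
σ = 16.828° → d = Rσ = 6362·0.29370 = 1869 km

1869 km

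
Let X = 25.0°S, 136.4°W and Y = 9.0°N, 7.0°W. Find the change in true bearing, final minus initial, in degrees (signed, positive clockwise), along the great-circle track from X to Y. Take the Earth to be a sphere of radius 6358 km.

-34.2°

At departure: θ₁ = atan2(sin Δλ cos φ₂, cos φ₁ sin φ₂ − sin φ₁ cos φ₂ cos Δλ) = 99.17°
At arrival: θ₂ = atan2(sin Δλ cos φ₁, −cos φ₂ sin φ₁ + sin φ₂ cos φ₁ cos Δλ) = 64.94°
Δθ = θ₂ − θ₁ = -34.2°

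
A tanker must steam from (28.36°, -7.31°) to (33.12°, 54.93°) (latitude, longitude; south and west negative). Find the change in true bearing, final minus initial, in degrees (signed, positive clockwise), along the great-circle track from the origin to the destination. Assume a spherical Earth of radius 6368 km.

At departure: θ₁ = atan2(sin Δλ cos φ₂, cos φ₁ sin φ₂ − sin φ₁ cos φ₂ cos Δλ) = 68.26°
At arrival: θ₂ = atan2(sin Δλ cos φ₁, −cos φ₂ sin φ₁ + sin φ₂ cos φ₁ cos Δλ) = 102.59°
Δθ = θ₂ − θ₁ = +34.3°

+34.3°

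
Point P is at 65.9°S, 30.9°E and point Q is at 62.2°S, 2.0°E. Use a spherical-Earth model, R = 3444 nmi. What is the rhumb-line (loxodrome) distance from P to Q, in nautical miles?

Δψ = ln[tan(π/4+φ₂/2)/tan(π/4+φ₁/2)] = +0.1478;  Δφ = +0.0646 rad,  Δλ = -0.5044 rad
q = Δφ/Δψ = 0.4369
d = R·√(Δφ² + q²Δλ²) = 3444·0.22962 = 791 nmi

791 nmi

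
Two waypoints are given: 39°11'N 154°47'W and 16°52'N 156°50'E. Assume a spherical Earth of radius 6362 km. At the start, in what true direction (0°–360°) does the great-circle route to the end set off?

256.1°

θ = atan2( sin Δλ·cos φ₂ ,  cos φ₁ sin φ₂ − sin φ₁ cos φ₂ cos Δλ )
  = atan2(-0.7154, -0.1767) = 256.13°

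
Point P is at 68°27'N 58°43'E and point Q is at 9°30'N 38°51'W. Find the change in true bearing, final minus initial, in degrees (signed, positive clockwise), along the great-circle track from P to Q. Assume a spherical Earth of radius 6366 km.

Initial bearing θ₁ = atan2(sin Δλ cos φ₂, cos φ₁ sin φ₂ − sin φ₁ cos φ₂ cos Δλ) = 280.51°
Final bearing θ₂ = (initial bearing from the destination back to the start) + 180° = 201.48°
Δθ = θ₂ − θ₁ = -79.0°

-79.0°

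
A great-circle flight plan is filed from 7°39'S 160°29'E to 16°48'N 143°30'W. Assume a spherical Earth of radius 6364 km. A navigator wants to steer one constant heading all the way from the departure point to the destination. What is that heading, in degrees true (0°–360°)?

Δψ = ln[tan(π/4+φ₂/2)/tan(π/4+φ₁/2)] = +0.4314
Δλ = +0.9777 rad (taken the short way round)
course = atan2(Δλ, Δψ) = 66.19°

66.2°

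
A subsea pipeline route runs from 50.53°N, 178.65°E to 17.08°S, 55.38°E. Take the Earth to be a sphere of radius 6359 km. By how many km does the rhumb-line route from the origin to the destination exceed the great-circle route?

Great circle: cos σ = sin φ₁ sin φ₂ + cos φ₁ cos φ₂ cos Δλ,  σ = 2.1653 rad → d_gc = 13768.9 km
Rhumb line: Δψ = -1.3278, q = Δφ/Δψ = 0.8887, d_rh = R√(Δφ²+q²Δλ²) = 14287.8 km
Excess = 14287.8 − 13768.9 = 518.9 ≈ 519 km

519 km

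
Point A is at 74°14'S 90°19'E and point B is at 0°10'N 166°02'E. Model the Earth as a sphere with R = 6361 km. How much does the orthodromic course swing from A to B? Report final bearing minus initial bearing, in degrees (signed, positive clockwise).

Initial bearing θ₁ = atan2(sin Δλ cos φ₂, cos φ₁ sin φ₂ − sin φ₁ cos φ₂ cos Δλ) = 76.19°
Final bearing θ₂ = (initial bearing from the destination back to the start) + 180° = 15.30°
Δθ = θ₂ − θ₁ = -60.9°

-60.9°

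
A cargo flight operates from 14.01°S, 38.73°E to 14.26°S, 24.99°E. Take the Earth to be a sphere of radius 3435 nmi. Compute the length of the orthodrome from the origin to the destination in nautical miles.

Haversine: a = sin²(Δφ/2)+cos φ₁ cos φ₂ sin²(Δλ/2) = 0.01346;  σ = 2·atan2(√a,√(1−a))
σ = 13.324° → d = Rσ = 3435·0.23255 = 799 nmi

799 nmi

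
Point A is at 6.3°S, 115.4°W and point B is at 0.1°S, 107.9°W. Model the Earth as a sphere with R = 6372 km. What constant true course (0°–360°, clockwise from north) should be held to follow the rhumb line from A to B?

Δψ = ln[tan(π/4+φ₂/2)/tan(π/4+φ₁/2)] = +0.1084
Δλ = +0.1309 rad (taken the short way round)
course = atan2(Δλ, Δψ) = 50.36°

50.4°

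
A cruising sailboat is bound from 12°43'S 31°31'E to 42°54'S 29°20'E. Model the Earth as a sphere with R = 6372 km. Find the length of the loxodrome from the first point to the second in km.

Δψ = ln[tan(π/4+φ₂/2)/tan(π/4+φ₁/2)] = -0.6067;  Δφ = -0.5268 rad,  Δλ = -0.0381 rad
q = Δφ/Δψ = 0.8684
d = R·√(Δφ² + q²Δλ²) = 6372·0.52784 = 3363 km

3363 km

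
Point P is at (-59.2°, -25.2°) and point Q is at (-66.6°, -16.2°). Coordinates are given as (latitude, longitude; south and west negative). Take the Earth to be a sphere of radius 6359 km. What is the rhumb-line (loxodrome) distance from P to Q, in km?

Rhumb course C = atan2(Δλ, Δψ) with Δψ = ln[tan(π/4+φ₂/2)/tan(π/4+φ₁/2)] = -0.2852, Δλ = +0.1571 → C = 151.16°
d = R·|Δφ| / |cos C| = 6359·0.12915 / 0.87596 = 938 km

938 km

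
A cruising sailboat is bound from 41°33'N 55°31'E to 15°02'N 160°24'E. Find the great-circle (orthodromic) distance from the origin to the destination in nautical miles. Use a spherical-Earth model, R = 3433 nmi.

5439 nmi

Haversine: a = sin²(Δφ/2)+cos φ₁ cos φ₂ sin²(Δλ/2) = 0.50680;  σ = 2·atan2(√a,√(1−a))
σ = 90.779° → d = Rσ = 3433·1.58440 = 5439 nmi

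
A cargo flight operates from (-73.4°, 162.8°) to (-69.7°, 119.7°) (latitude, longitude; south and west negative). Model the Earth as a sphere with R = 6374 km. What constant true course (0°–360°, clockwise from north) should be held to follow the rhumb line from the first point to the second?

285.2°

Meridional parts: M(φ₁)=-1.9249, M(φ₂)=-1.7202 → ΔM = +0.2047;  Δλ = -0.7522 rad
tan C = Δλ / ΔM = -3.6743 → C = 285.22°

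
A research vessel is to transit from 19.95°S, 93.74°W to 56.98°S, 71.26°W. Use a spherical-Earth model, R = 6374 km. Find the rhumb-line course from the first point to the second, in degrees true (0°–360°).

Δψ = ln[tan(π/4+φ₂/2)/tan(π/4+φ₁/2)] = -0.8606
Δλ = +0.3924 rad (taken the short way round)
course = atan2(Δλ, Δψ) = 155.49°

155.5°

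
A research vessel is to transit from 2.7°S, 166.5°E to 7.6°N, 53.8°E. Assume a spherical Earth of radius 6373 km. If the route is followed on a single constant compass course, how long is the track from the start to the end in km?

Δψ = ln[tan(π/4+φ₂/2)/tan(π/4+φ₁/2)] = +0.1802;  Δφ = +0.1798 rad,  Δλ = -1.9670 rad
q = Δφ/Δψ = 0.9977
d = R·√(Δφ² + q²Δλ²) = 6373·1.97075 = 12560 km

12560 km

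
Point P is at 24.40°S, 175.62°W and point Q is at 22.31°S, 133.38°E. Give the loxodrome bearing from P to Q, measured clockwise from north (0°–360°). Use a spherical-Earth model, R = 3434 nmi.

272.6°

Meridional parts: M(φ₁)=-0.4393, M(φ₂)=-0.3996 → ΔM = +0.0397;  Δλ = -0.8901 rad
tan C = Δλ / ΔM = -22.4009 → C = 272.56°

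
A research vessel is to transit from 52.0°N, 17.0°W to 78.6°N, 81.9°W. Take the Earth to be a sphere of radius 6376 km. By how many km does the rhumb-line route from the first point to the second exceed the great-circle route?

Great circle: cos σ = sin φ₁ sin φ₂ + cos φ₁ cos φ₂ cos Δλ,  σ = 0.6022 rad → d_gc = 3839.7 km
Rhumb line: Δψ = +1.2383, q = Δφ/Δψ = 0.3749, d_rh = R√(Δφ²+q²Δλ²) = 4011.7 km
Excess = 4011.7 − 3839.7 = 172.0 ≈ 172 km

172 km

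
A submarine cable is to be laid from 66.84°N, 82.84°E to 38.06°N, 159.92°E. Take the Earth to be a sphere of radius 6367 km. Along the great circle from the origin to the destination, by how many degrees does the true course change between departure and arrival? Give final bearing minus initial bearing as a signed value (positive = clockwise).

+66.2°

At departure: θ₁ = atan2(sin Δλ cos φ₂, cos φ₁ sin φ₂ − sin φ₁ cos φ₂ cos Δλ) = 84.00°
At arrival: θ₂ = atan2(sin Δλ cos φ₁, −cos φ₂ sin φ₁ + sin φ₂ cos φ₁ cos Δλ) = 150.21°
Δθ = θ₂ − θ₁ = +66.2°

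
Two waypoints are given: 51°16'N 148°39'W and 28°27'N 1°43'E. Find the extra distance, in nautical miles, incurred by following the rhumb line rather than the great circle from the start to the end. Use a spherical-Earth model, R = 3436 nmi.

Great circle: cos σ = sin φ₁ sin φ₂ + cos φ₁ cos φ₂ cos Δλ,  σ = 1.6776 rad → d_gc = 5764.1 nmi
Rhumb line: Δψ = -0.5272, q = Δφ/Δψ = 0.7553, d_rh = R√(Δφ²+q²Δλ²) = 6947.0 nmi
Excess = 6947.0 − 5764.1 = 1182.9 ≈ 1183 nmi

1183 nmi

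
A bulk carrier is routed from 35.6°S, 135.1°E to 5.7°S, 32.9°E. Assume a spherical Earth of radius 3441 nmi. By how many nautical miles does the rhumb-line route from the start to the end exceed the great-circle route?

142 nmi

Great circle: cos σ = sin φ₁ sin φ₂ + cos φ₁ cos φ₂ cos Δλ,  σ = 1.6842 rad → d_gc = 5795.3 nmi
Rhumb line: Δψ = +0.5660, q = Δφ/Δψ = 0.9220, d_rh = R√(Δφ²+q²Δλ²) = 5937.0 nmi
Excess = 5937.0 − 5795.3 = 141.7 ≈ 142 nmi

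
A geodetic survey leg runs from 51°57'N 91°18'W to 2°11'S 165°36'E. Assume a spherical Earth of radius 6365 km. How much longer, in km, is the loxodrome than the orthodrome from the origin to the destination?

425 km

Great circle: cos σ = sin φ₁ sin φ₂ + cos φ₁ cos φ₂ cos Δλ,  σ = 1.7412 rad → d_gc = 11082.8 km
Rhumb line: Δψ = -1.1029, q = Δφ/Δψ = 0.8567, d_rh = R√(Δφ²+q²Δλ²) = 11508.2 km
Excess = 11508.2 − 11082.8 = 425.4 ≈ 425 km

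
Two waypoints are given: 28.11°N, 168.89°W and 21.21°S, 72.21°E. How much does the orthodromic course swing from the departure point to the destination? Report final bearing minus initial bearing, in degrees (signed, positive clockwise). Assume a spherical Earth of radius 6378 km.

At departure: θ₁ = atan2(sin Δλ cos φ₂, cos φ₁ sin φ₂ − sin φ₁ cos φ₂ cos Δλ) = 262.54°
At arrival: θ₂ = atan2(sin Δλ cos φ₁, −cos φ₂ sin φ₁ + sin φ₂ cos φ₁ cos Δλ) = 249.74°
Δθ = θ₂ − θ₁ = -12.8°

-12.8°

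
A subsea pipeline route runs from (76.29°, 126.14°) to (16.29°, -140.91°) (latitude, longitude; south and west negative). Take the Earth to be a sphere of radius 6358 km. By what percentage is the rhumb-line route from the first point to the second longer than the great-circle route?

Great circle: σ = 1.3069 rad → d_gc = Rσ = 8309.6 km
Rhumb: Δφ = -1.0472, Δλ = +1.6223, Δψ = -1.8302, q = Δφ/Δψ = 0.5722 → d_rh = R√(Δφ²+q²Δλ²) = 8897.1 km
Excess = (8897.1 − 8309.6) / 8309.6 = 587.5 / 8309.6 = 7.07% ≈ 7.1%

7.1%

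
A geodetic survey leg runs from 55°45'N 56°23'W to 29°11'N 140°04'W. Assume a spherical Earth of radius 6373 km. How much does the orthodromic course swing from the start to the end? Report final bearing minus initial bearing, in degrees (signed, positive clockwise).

At departure: θ₁ = atan2(sin Δλ cos φ₂, cos φ₁ sin φ₂ − sin φ₁ cos φ₂ cos Δλ) = 282.67°
At arrival: θ₂ = atan2(sin Δλ cos φ₁, −cos φ₂ sin φ₁ + sin φ₂ cos φ₁ cos Δλ) = 218.97°
Δθ = θ₂ − θ₁ = -63.7°

-63.7°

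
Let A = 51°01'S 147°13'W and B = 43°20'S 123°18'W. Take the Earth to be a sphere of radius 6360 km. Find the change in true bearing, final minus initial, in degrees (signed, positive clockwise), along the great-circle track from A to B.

-17.7°

At departure: θ₁ = atan2(sin Δλ cos φ₂, cos φ₁ sin φ₂ − sin φ₁ cos φ₂ cos Δλ) = 73.89°
At arrival: θ₂ = atan2(sin Δλ cos φ₁, −cos φ₂ sin φ₁ + sin φ₂ cos φ₁ cos Δλ) = 56.20°
Δθ = θ₂ − θ₁ = -17.7°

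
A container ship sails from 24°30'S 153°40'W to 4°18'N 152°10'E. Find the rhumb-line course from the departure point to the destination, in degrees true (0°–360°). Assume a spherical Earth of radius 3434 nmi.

Meridional parts: M(φ₁)=-0.4413, M(φ₂)=+0.0751 → ΔM = +0.5164;  Δλ = -0.9454 rad
tan C = Δλ / ΔM = -1.8308 → C = 298.64°

298.6°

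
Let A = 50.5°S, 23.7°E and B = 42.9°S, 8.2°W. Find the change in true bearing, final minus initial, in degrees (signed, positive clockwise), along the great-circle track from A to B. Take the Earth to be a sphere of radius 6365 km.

At departure: θ₁ = atan2(sin Δλ cos φ₂, cos φ₁ sin φ₂ − sin φ₁ cos φ₂ cos Δλ) = 276.91°
At arrival: θ₂ = atan2(sin Δλ cos φ₁, −cos φ₂ sin φ₁ + sin φ₂ cos φ₁ cos Δλ) = 300.46°
Δθ = θ₂ − θ₁ = +23.6°

+23.6°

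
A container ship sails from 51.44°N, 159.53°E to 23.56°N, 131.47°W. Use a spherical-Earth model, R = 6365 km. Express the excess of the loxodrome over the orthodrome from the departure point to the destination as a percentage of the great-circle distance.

2.6%

Great circle: σ = 1.0271 rad → d_gc = Rσ = 6537.4 km
Rhumb: Δφ = -0.4866, Δλ = +1.2043, Δψ = -0.6271, q = Δφ/Δψ = 0.7760 → d_rh = R√(Δφ²+q²Δλ²) = 6706.1 km
Excess = (6706.1 − 6537.4) / 6537.4 = 168.7 / 6537.4 = 2.58% ≈ 2.6%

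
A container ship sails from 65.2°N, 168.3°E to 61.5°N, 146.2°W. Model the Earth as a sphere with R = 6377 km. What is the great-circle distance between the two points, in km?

cos σ = sin φ₁ sin φ₂ + cos φ₁ cos φ₂ cos Δλ
      = sin(65.20°)sin(61.50°) + cos(65.20°)cos(61.50°)cos(45.50°) = 0.9381
σ = 20.273° → d = Rσ = 6377·0.35383 = 2256 km

2256 km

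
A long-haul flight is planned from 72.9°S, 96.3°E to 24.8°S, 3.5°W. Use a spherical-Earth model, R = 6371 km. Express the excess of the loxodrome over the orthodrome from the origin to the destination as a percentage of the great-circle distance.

Great circle: σ = 1.2074 rad → d_gc = Rσ = 7692.2 km
Rhumb: Δφ = +0.8395, Δλ = -1.7418, Δψ = +1.4478, q = Δφ/Δψ = 0.5798 → d_rh = R√(Δφ²+q²Δλ²) = 8367.3 km
Excess = (8367.3 − 7692.2) / 7692.2 = 675.1 / 7692.2 = 8.78% ≈ 8.8%

8.8%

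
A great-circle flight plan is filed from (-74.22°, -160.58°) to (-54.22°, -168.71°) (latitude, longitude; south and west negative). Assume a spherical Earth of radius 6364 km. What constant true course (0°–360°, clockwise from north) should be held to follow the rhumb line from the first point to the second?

350.5°

Δψ = ln[tan(π/4+φ₂/2)/tan(π/4+φ₁/2)] = +0.8456
Δλ = -0.1419 rad (taken the short way round)
course = atan2(Δλ, Δψ) = 350.47°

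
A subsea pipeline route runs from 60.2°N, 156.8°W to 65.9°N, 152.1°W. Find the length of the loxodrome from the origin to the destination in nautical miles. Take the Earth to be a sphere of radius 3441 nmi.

Rhumb course C = atan2(Δλ, Δψ) with Δψ = ln[tan(π/4+φ₂/2)/tan(π/4+φ₁/2)] = +0.2203, Δλ = +0.0820 → C = 20.42°
d = R·|Δφ| / |cos C| = 3441·0.09948 / 0.93714 = 365 nmi

365 nmi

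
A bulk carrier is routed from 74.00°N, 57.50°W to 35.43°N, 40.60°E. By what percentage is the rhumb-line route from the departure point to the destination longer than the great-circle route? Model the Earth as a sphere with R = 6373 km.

Great circle: σ = 1.0174 rad → d_gc = Rσ = 6483.7 km
Rhumb: Δφ = -0.6732, Δλ = +1.7122, Δψ = -1.3002, q = Δφ/Δψ = 0.5177 → d_rh = R√(Δφ²+q²Δλ²) = 7093.7 km
Excess = (7093.7 − 6483.7) / 6483.7 = 610.0 / 6483.7 = 9.41% ≈ 9.4%

9.4%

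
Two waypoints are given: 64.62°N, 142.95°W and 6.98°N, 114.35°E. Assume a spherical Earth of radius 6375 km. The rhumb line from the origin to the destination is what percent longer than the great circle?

6.6%

Great circle: σ = 1.5545 rad → d_gc = Rσ = 9910.2 km
Rhumb: Δφ = -1.0060, Δλ = -1.7925, Δψ = -1.3687, q = Δφ/Δψ = 0.7350 → d_rh = R√(Δφ²+q²Δλ²) = 10567.3 km
Excess = (10567.3 − 9910.2) / 9910.2 = 657.1 / 9910.2 = 6.63% ≈ 6.6%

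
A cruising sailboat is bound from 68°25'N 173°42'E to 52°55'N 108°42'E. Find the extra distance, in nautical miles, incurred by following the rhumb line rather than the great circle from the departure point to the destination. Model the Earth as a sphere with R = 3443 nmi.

Great circle: cos σ = sin φ₁ sin φ₂ + cos φ₁ cos φ₂ cos Δλ,  σ = 0.5816 rad → d_gc = 2002.6 nmi
Rhumb line: Δψ = -0.5651, q = Δφ/Δψ = 0.4787, d_rh = R√(Δφ²+q²Δλ²) = 2089.0 nmi
Excess = 2089.0 − 2002.6 = 86.4 ≈ 86 nmi

86 nmi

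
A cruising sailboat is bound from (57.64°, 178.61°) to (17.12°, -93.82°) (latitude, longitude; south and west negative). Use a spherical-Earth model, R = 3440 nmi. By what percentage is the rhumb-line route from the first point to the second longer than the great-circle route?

4.6%

Great circle: σ = 1.2970 rad → d_gc = Rσ = 4461.8 nmi
Rhumb: Δφ = -0.7072, Δλ = +1.5284, Δψ = -0.9340, q = Δφ/Δψ = 0.7572 → d_rh = R√(Δφ²+q²Δλ²) = 4665.4 nmi
Excess = (4665.4 − 4461.8) / 4461.8 = 203.6 / 4461.8 = 4.56% ≈ 4.6%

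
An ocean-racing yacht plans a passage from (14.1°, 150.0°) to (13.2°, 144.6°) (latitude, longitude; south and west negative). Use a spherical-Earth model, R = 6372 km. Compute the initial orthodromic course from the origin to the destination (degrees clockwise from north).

N = sin Δλ·cos φ₂ = -0.0916;  D = cos φ₁ sin φ₂ − sin φ₁ cos φ₂ cos Δλ = -0.0147
initial course = atan2(N, D) = 260.91°

260.9°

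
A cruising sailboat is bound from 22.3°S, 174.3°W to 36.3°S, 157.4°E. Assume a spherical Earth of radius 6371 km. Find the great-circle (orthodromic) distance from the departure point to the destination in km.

cos σ = sin φ₁ sin φ₂ + cos φ₁ cos φ₂ cos Δλ
      = sin(-22.30°)sin(-36.30°) + cos(-22.30°)cos(-36.30°)cos(-28.30°) = 0.8812
σ = 28.216° → d = Rσ = 6371·0.49246 = 3137 km

3137 km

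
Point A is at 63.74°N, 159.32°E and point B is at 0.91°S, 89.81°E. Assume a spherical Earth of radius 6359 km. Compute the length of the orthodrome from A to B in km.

cos σ = sin φ₁ sin φ₂ + cos φ₁ cos φ₂ cos Δλ
      = sin(63.74°)sin(-0.91°) + cos(63.74°)cos(-0.91°)cos(-69.51°) = 0.1406
σ = 81.917° → d = Rσ = 6359·1.42972 = 9092 km

9092 km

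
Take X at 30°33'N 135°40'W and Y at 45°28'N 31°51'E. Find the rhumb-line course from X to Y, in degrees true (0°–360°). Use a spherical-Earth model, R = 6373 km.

83.5°

Meridional parts: M(φ₁)=+0.5604, M(φ₂)=+0.8929 → ΔM = +0.3325;  Δλ = +2.9237 rad
tan C = Δλ / ΔM = +8.7927 → C = 83.51°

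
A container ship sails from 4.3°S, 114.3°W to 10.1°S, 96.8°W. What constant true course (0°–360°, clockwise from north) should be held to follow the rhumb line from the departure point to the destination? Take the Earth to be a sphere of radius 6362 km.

108.5°

Meridional parts: M(φ₁)=-0.0751, M(φ₂)=-0.1772 → ΔM = -0.1021;  Δλ = +0.3054 rad
tan C = Δλ / ΔM = -2.9921 → C = 108.48°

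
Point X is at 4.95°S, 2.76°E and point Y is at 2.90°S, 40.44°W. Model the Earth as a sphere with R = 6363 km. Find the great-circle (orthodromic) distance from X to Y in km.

4791 km

cos σ = sin φ₁ sin φ₂ + cos φ₁ cos φ₂ cos Δλ
      = sin(-4.95°)sin(-2.90°) + cos(-4.95°)cos(-2.90°)cos(-43.20°) = 0.7297
σ = 43.140° → d = Rσ = 6363·0.75293 = 4791 km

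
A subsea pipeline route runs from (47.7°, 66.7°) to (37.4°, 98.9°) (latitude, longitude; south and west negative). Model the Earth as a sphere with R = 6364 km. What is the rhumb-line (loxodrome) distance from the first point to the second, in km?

Rhumb course C = atan2(Δλ, Δψ) with Δψ = ln[tan(π/4+φ₂/2)/tan(π/4+φ₁/2)] = -0.2449, Δλ = +0.5620 → C = 113.55°
d = R·|Δφ| / |cos C| = 6364·0.17977 / 0.39950 = 2864 km

2864 km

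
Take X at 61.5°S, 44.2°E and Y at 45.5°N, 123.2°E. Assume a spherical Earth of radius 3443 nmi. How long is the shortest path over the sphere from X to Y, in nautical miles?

Haversine: a = sin²(Δφ/2)+cos φ₁ cos φ₂ sin²(Δλ/2) = 0.78150;  σ = 2·atan2(√a,√(1−a))
σ = 124.264° → d = Rσ = 3443·2.16881 = 7467 nmi

7467 nmi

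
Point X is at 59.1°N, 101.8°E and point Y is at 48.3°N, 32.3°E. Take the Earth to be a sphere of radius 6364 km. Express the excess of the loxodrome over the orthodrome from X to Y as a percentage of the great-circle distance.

4.3%

Great circle: σ = 0.7070 rad → d_gc = Rσ = 4499.5 km
Rhumb: Δφ = -0.1885, Δλ = -1.2130, Δψ = -0.3206, q = Δφ/Δψ = 0.5879 → d_rh = R√(Δφ²+q²Δλ²) = 4693.9 km
Excess = (4693.9 − 4499.5) / 4499.5 = 194.4 / 4499.5 = 4.32% ≈ 4.3%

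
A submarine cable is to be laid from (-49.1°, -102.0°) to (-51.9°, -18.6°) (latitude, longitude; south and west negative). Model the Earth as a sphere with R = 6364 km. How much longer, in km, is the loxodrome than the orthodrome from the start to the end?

Great circle: cos σ = sin φ₁ sin φ₂ + cos φ₁ cos φ₂ cos Δλ,  σ = 0.8747 rad → d_gc = 5566.5 km
Rhumb line: Δψ = -0.0769, q = Δφ/Δψ = 0.6358, d_rh = R√(Δφ²+q²Δλ²) = 5898.2 km
Excess = 5898.2 − 5566.5 = 331.7 ≈ 332 km

332 km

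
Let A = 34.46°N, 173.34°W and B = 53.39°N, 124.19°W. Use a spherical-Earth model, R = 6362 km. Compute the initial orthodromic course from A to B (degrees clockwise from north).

θ = atan2( sin Δλ·cos φ₂ ,  cos φ₁ sin φ₂ − sin φ₁ cos φ₂ cos Δλ )
  = atan2(+0.4511, +0.4411) = 45.64°

45.6°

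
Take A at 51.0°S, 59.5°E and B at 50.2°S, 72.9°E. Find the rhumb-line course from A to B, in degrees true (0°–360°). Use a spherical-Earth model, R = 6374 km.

84.6°

Δψ = ln[tan(π/4+φ₂/2)/tan(π/4+φ₁/2)] = +0.0220
Δλ = +0.2339 rad (taken the short way round)
course = atan2(Δλ, Δψ) = 84.63°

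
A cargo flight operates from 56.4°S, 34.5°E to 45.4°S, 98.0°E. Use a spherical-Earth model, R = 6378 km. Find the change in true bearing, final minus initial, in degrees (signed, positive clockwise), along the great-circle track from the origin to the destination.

-51.5°

At departure: θ₁ = atan2(sin Δλ cos φ₂, cos φ₁ sin φ₂ − sin φ₁ cos φ₂ cos Δλ) = 101.96°
At arrival: θ₂ = atan2(sin Δλ cos φ₁, −cos φ₂ sin φ₁ + sin φ₂ cos φ₁ cos Δλ) = 50.45°
Δθ = θ₂ − θ₁ = -51.5°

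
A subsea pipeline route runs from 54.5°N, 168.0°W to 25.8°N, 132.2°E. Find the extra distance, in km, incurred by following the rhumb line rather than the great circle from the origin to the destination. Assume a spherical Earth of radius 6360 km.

Great circle: cos σ = sin φ₁ sin φ₂ + cos φ₁ cos φ₂ cos Δλ,  σ = 0.9055 rad → d_gc = 5758.8 km
Rhumb line: Δψ = -0.6728, q = Δφ/Δψ = 0.7445, d_rh = R√(Δφ²+q²Δλ²) = 5880.0 km
Excess = 5880.0 − 5758.8 = 121.2 ≈ 121 km

121 km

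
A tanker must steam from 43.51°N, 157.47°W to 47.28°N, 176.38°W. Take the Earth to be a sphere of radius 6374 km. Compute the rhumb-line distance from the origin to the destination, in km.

Δψ = ln[tan(π/4+φ₂/2)/tan(π/4+φ₁/2)] = +0.0938;  Δφ = +0.0658 rad,  Δλ = -0.3300 rad
q = Δφ/Δψ = 0.7018
d = R·√(Δφ² + q²Δλ²) = 6374·0.24080 = 1535 km

1535 km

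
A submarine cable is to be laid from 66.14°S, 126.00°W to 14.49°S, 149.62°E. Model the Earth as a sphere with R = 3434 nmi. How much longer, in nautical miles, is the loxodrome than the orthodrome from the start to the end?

Great circle: cos σ = sin φ₁ sin φ₂ + cos φ₁ cos φ₂ cos Δλ,  σ = 1.3003 rad → d_gc = 4465.3 nmi
Rhumb line: Δψ = +1.2989, q = Δφ/Δψ = 0.6940, d_rh = R√(Δφ²+q²Δλ²) = 4679.9 nmi
Excess = 4679.9 − 4465.3 = 214.6 ≈ 215 nmi

215 nmi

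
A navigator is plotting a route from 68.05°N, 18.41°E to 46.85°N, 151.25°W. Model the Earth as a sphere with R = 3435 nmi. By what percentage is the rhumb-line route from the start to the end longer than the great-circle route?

39.8%

Great circle: σ = 1.1316 rad → d_gc = Rσ = 3887.1 nmi
Rhumb: Δφ = -0.3700, Δλ = -2.9611, Δψ = -0.7125, q = Δφ/Δψ = 0.5193 → d_rh = R√(Δφ²+q²Δλ²) = 5433.1 nmi
Excess = (5433.1 − 3887.1) / 3887.1 = 1546.0 / 3887.1 = 39.77% ≈ 39.8%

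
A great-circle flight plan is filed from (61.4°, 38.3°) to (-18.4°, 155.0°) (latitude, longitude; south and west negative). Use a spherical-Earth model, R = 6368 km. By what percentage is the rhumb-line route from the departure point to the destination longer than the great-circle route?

5.1%

Great circle: σ = 2.0728 rad → d_gc = Rσ = 13199.9 km
Rhumb: Δφ = -1.3928, Δλ = +2.0368, Δψ = -1.6937, q = Δφ/Δψ = 0.8223 → d_rh = R√(Δφ²+q²Δλ²) = 13871.6 km
Excess = (13871.6 − 13199.9) / 13199.9 = 671.7 / 13199.9 = 5.09% ≈ 5.1%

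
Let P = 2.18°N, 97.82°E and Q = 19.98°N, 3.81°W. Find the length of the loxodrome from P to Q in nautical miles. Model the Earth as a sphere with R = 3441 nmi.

6059 nmi

Rhumb course C = atan2(Δλ, Δψ) with Δψ = ln[tan(π/4+φ₂/2)/tan(π/4+φ₁/2)] = +0.3179, Δλ = -1.7738 → C = 280.16°
d = R·|Δφ| / |cos C| = 3441·0.31067 / 0.17644 = 6059 nmi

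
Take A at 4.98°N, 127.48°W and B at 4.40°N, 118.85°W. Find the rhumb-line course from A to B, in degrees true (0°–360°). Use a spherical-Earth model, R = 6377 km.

Δψ = ln[tan(π/4+φ₂/2)/tan(π/4+φ₁/2)] = -0.0102
Δλ = +0.1506 rad (taken the short way round)
course = atan2(Δλ, Δψ) = 93.86°

93.9°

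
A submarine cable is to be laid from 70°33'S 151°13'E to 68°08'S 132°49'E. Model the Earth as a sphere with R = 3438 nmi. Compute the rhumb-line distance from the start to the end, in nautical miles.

415 nmi

Δψ = ln[tan(π/4+φ₂/2)/tan(π/4+φ₁/2)] = +0.1197;  Δφ = +0.0422 rad,  Δλ = -0.3211 rad
q = Δφ/Δψ = 0.3524
d = R·√(Δφ² + q²Δλ²) = 3438·0.12077 = 415 nmi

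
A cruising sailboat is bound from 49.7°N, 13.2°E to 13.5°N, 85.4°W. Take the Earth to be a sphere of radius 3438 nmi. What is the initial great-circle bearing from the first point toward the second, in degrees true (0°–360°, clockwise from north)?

285.2°

N = sin Δλ·cos φ₂ = -0.9614;  D = cos φ₁ sin φ₂ − sin φ₁ cos φ₂ cos Δλ = +0.2619
initial course = atan2(N, D) = 285.24°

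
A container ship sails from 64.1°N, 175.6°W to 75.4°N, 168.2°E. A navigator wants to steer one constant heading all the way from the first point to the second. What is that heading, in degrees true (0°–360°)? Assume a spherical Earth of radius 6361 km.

334.2°

Δψ = ln[tan(π/4+φ₂/2)/tan(π/4+φ₁/2)] = +0.5850
Δλ = -0.2827 rad (taken the short way round)
course = atan2(Δλ, Δψ) = 334.21°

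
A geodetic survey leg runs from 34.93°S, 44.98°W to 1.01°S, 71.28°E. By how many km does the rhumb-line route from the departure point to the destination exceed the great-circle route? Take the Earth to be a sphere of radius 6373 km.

349 km

Great circle: cos σ = sin φ₁ sin φ₂ + cos φ₁ cos φ₂ cos Δλ,  σ = 1.9311 rad → d_gc = 12307.1 km
Rhumb line: Δψ = +0.6337, q = Δφ/Δψ = 0.9342, d_rh = R√(Δφ²+q²Δλ²) = 12656.1 km
Excess = 12656.1 − 12307.1 = 349.0 ≈ 349 km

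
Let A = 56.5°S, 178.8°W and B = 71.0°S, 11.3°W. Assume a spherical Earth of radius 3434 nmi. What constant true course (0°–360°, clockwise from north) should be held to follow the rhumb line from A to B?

101.4°

Meridional parts: M(φ₁)=-1.2008, M(φ₂)=-1.7877 → ΔM = -0.5870;  Δλ = +2.9234 rad
tan C = Δλ / ΔM = -4.9807 → C = 101.35°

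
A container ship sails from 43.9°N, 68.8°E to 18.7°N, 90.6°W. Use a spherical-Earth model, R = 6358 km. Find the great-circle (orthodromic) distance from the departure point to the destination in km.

cos σ = sin φ₁ sin φ₂ + cos φ₁ cos φ₂ cos Δλ
      = sin(43.90°)sin(18.70°) + cos(43.90°)cos(18.70°)cos(-159.40°) = -0.4166
σ = 114.618° → d = Rσ = 6358·2.00045 = 12719 km

12719 km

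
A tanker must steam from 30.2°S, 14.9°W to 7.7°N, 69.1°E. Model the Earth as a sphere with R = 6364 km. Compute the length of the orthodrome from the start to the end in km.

cos σ = sin φ₁ sin φ₂ + cos φ₁ cos φ₂ cos Δλ
      = sin(-30.20°)sin(7.70°) + cos(-30.20°)cos(7.70°)cos(84.00°) = 0.0221
σ = 88.732° → d = Rσ = 6364·1.54867 = 9856 km

9856 km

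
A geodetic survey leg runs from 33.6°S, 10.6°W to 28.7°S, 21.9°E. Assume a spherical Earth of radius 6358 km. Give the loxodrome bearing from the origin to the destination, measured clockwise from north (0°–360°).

Meridional parts: M(φ₁)=-0.6233, M(φ₂)=-0.5233 → ΔM = +0.1000;  Δλ = +0.5672 rad
tan C = Δλ / ΔM = +5.6733 → C = 80.00°

80.0°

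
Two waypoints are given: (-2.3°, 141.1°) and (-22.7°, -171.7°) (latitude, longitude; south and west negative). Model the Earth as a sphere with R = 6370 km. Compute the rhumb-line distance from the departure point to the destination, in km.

Rhumb course C = atan2(Δλ, Δψ) with Δψ = ln[tan(π/4+φ₂/2)/tan(π/4+φ₁/2)] = -0.3668, Δλ = +0.8238 → C = 114.00°
d = R·|Δφ| / |cos C| = 6370·0.35605 / 0.40678 = 5576 km

5576 km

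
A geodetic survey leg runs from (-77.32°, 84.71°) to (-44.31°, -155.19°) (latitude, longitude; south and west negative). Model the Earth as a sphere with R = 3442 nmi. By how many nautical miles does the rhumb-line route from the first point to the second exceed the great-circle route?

Great circle: cos σ = sin φ₁ sin φ₂ + cos φ₁ cos φ₂ cos Δλ,  σ = 0.9239 rad → d_gc = 3180.0 nmi
Rhumb line: Δψ = +1.3328, q = Δφ/Δψ = 0.4323, d_rh = R√(Δφ²+q²Δλ²) = 3695.9 nmi
Excess = 3695.9 − 3180.0 = 515.9 ≈ 516 nmi

516 nmi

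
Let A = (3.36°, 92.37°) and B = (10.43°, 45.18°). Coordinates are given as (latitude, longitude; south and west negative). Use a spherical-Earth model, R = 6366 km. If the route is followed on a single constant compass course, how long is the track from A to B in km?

5261 km

Δψ = ln[tan(π/4+φ₂/2)/tan(π/4+φ₁/2)] = +0.1244;  Δφ = +0.1234 rad,  Δλ = -0.8236 rad
q = Δφ/Δψ = 0.9921
d = R·√(Δφ² + q²Δλ²) = 6366·0.82639 = 5261 km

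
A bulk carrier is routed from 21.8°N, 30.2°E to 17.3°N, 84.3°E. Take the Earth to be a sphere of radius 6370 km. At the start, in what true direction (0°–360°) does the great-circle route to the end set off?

θ = atan2( sin Δλ·cos φ₂ ,  cos φ₁ sin φ₂ − sin φ₁ cos φ₂ cos Δλ )
  = atan2(+0.7734, +0.0682) = 84.96°

85.0°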